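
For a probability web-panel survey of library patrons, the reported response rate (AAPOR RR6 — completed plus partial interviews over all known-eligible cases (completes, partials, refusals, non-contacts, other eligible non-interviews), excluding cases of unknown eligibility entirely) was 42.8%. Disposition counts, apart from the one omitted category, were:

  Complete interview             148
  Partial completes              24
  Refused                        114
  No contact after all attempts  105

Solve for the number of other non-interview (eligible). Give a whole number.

11

Top → 148 + 24 = 172
RR6 = 172 / D = 0.428
D = 172 / 0.428 = 401.9
Remaining denominator categories sum to 391
other non-interview (eligible) = 401.9 − 391 ≈ 11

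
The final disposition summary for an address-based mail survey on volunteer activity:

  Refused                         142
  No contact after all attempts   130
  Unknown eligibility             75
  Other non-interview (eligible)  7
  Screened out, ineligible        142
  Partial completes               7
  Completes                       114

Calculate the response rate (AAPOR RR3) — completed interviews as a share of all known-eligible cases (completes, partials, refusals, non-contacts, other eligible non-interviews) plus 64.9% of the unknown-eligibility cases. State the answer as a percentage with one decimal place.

Num: 114
Known eligible: 114 + 7 + 142 + 130 + 7 = 400
Eligible share of unknowns: 0.6490 × 75 = 48.68
Denom: 400 + 48.68 = 448.68
RR3 = 114 / 448.68 = 0.2541

25.4%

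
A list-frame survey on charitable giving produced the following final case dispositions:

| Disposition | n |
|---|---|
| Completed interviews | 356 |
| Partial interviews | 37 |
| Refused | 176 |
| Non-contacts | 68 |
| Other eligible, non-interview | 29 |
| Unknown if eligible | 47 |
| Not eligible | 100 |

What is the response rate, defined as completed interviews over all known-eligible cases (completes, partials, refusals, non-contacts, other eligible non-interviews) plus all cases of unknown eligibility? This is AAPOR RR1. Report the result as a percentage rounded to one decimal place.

Numerator = 356
Denom = 356 + 37 + 176 + 68 + 29 + 47 = 713
RR1 = 356 / 713 = 0.4993

49.9%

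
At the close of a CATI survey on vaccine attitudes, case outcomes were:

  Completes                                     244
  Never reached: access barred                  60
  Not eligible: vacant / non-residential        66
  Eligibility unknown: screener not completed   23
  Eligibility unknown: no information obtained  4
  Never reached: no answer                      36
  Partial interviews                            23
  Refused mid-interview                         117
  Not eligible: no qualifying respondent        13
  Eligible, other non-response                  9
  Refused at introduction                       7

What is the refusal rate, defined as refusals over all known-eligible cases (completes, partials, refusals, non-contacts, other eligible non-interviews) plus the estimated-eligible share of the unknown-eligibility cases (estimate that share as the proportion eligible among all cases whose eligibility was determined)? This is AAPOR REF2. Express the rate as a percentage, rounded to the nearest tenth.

Refusal or break-off = 7 + 117 = 124
Never reached = 36 + 60 = 96
Unknown if eligible = 23 + 4 = 27
Screened out, ineligible = 13 + 66 = 79
Num: 124
Known eligible: 244 + 23 + 124 + 96 + 9 = 496
e = 496 / (496 + 79) = 496 / 575 = 0.8626
e × U: 0.8626 × 27 = 23.29
Denom: 496 + 23.29 = 519.29
REF2 = 124 / 519.29 = 0.2388

23.9%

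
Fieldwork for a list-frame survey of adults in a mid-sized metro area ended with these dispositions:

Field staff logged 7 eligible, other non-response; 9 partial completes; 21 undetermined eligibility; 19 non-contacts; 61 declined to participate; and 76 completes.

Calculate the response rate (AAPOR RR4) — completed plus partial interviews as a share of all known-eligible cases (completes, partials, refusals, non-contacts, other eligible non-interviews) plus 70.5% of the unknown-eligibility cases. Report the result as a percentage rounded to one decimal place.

Numerator → 76 + 9 = 85
Determined eligible → 76 + 9 + 61 + 19 + 7 = 172
e × U → 0.7050 × 21 = 14.80
Denominator → 172 + 14.80 = 186.80
RR4 = 85 / 186.80 = 0.4550

45.5%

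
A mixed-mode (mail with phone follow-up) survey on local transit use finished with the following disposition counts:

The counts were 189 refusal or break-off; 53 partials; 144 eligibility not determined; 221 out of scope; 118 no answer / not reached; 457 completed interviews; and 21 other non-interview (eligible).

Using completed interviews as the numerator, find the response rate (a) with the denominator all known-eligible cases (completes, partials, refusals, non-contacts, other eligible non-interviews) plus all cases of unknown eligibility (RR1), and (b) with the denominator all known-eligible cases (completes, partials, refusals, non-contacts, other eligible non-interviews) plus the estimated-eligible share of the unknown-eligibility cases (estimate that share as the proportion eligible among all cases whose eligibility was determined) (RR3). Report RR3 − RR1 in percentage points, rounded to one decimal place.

Numerator → 457
Denom → 457 + 53 + 189 + 118 + 21 + 144 = 982
RR1 = 457 / 982 = 0.4654
Eligible (known) → 457 + 53 + 189 + 118 + 21 = 838
e = 838 / (838 + 221) = 838 / 1059 = 0.7913
Estimated eligible among unknowns → 0.7913 × 144 = 113.95
Denom → 838 + 113.95 = 951.95
RR3 = 457 / 951.95 = 0.4801
Difference = 48.01 − 46.54 = 1.47 percentage points

1.5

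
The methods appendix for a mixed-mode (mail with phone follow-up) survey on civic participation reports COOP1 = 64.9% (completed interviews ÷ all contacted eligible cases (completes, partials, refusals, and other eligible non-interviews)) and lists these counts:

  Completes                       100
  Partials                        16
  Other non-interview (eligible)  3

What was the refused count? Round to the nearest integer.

COOP1 = 100 / D = 0.649
D = 100 / 0.649 = 154.1
Remaining denominator categories sum to 119
refused = 154.1 − 119 ≈ 35

35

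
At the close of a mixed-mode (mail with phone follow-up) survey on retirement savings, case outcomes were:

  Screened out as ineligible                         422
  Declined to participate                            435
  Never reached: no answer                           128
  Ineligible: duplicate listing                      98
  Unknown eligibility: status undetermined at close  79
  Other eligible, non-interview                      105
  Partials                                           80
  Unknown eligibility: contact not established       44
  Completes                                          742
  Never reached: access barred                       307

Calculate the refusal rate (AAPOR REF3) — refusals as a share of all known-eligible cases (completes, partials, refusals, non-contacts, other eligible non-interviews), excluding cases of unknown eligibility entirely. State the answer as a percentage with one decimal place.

24.2%

Never reached = 128 + 307 = 435
Unknown eligibility = 44 + 79 = 123
Screened out, ineligible = 422 + 98 = 520
Num = 435
Denom = 742 + 80 + 435 + 435 + 105 = 1797
REF3 = 435 / 1797 = 0.2421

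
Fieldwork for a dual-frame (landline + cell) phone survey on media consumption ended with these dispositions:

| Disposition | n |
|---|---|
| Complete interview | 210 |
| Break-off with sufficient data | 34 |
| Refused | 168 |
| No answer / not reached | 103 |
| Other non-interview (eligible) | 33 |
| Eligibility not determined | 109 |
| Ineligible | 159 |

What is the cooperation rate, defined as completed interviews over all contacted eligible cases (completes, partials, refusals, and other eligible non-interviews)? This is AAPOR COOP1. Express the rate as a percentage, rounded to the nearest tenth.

47.2%

Num = 210
Base = 210 + 34 + 168 + 33 = 445
COOP1 = 210 / 445 = 0.4719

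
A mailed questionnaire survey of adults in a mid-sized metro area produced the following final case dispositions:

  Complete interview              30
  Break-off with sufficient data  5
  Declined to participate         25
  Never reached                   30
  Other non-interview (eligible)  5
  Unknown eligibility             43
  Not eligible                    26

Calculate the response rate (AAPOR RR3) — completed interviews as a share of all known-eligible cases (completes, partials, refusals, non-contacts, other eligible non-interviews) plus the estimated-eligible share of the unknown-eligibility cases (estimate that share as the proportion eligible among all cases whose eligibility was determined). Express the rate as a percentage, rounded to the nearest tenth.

Num: 30
Determined eligible: 30 + 5 + 25 + 30 + 5 = 95
e = 95 / (95 + 26) = 95 / 121 = 0.7851
e × U: 0.7851 × 43 = 33.76
Denominator: 95 + 33.76 = 128.76
RR3 = 30 / 128.76 = 0.2330

23.3%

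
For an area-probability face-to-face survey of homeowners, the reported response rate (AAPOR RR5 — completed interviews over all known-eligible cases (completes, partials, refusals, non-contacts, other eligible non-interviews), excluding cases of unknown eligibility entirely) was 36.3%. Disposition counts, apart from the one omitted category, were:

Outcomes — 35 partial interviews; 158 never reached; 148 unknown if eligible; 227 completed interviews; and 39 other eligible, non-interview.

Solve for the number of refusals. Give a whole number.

166

RR5 = 227 / D = 0.363
D = 227 / 0.363 = 625.3
Other denominator terms total 459
refusals = 625.3 − 459 ≈ 166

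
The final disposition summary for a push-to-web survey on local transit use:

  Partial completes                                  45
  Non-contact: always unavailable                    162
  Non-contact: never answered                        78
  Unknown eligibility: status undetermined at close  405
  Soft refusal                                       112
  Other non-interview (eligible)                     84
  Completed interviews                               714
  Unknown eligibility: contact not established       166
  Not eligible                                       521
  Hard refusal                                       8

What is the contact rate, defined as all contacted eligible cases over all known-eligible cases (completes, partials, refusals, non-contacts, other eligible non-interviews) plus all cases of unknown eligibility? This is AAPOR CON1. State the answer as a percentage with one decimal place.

54.3%

Refusal or break-off = 8 + 112 = 120
Non-contacts = 78 + 162 = 240
Eligibility not determined = 166 + 405 = 571
Numerator = 714 + 45 + 120 + 84 = 963
Base = 714 + 45 + 120 + 240 + 84 + 571 = 1774
CON1 = 963 / 1774 = 0.5428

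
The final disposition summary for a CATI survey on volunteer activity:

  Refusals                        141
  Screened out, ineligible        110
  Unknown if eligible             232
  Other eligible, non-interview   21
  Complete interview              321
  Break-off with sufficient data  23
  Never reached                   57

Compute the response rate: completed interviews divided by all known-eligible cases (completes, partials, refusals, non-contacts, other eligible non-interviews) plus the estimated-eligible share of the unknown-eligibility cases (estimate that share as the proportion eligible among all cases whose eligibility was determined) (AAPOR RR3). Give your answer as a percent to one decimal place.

42.4%

Numerator: 321
Eligible (known): 321 + 23 + 141 + 57 + 21 = 563
e = 563 / (563 + 110) = 563 / 673 = 0.8366
Estimated eligible among unknowns: 0.8366 × 232 = 194.09
Denominator: 563 + 194.09 = 757.09
RR3 = 321 / 757.09 = 0.4240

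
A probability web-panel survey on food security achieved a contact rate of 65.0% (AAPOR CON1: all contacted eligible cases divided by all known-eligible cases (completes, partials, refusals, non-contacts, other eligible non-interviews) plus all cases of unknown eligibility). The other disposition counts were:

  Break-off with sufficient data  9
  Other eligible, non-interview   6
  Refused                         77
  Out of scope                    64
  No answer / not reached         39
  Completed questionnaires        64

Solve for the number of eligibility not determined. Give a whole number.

45

Numerator → 64 + 9 + 77 + 6 = 156
CON1 = 156 / D = 0.650
D = 156 / 0.650 = 240.0
Other denominator terms total 195
eligibility not determined = 240.0 − 195 ≈ 45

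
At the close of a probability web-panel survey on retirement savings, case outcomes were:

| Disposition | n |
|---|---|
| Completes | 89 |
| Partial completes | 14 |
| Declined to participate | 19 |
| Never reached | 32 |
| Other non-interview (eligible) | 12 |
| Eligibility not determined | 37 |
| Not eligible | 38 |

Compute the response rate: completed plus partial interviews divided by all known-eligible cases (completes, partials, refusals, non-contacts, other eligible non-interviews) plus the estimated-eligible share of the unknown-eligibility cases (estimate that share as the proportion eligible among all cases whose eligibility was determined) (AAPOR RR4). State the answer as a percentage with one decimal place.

Num → 89 + 14 = 103
Known eligible → 89 + 14 + 19 + 32 + 12 = 166
e = 166 / (166 + 38) = 166 / 204 = 0.8137
e × U → 0.8137 × 37 = 30.11
Denominator → 166 + 30.11 = 196.11
RR4 = 103 / 196.11 = 0.5252

52.5%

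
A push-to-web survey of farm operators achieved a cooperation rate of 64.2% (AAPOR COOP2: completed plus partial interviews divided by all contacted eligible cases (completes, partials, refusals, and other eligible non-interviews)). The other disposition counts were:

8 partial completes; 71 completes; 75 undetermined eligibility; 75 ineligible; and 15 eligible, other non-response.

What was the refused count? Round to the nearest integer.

29

Num: 71 + 8 = 79
COOP2 = 79 / D = 0.642
D = 79 / 0.642 = 123.1
Remaining denominator categories sum to 94
refused = 123.1 − 94 ≈ 29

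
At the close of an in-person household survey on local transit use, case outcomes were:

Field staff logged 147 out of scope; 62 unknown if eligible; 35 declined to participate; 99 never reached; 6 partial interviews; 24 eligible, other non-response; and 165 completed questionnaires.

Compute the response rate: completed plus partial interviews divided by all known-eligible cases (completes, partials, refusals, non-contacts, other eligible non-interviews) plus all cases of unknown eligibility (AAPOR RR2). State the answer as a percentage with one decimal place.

Top = 165 + 6 = 171
Denom = 165 + 6 + 35 + 99 + 24 + 62 = 391
RR2 = 171 / 391 = 0.4373

43.7%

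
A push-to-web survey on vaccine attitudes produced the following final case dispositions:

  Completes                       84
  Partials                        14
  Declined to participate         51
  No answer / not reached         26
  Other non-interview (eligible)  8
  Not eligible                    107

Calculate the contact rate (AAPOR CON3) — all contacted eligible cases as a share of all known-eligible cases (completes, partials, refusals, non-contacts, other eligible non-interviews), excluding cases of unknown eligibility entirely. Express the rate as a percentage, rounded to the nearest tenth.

85.8%

Top = 84 + 14 + 51 + 8 = 157
Denom = 84 + 14 + 51 + 26 + 8 = 183
CON3 = 157 / 183 = 0.8579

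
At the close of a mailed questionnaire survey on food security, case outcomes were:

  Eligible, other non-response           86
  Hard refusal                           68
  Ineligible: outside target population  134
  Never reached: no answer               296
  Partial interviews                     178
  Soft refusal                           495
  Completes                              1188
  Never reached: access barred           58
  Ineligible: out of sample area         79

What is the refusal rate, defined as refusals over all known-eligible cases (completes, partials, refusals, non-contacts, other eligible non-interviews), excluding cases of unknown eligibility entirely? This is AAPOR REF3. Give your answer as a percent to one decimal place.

23.8%

Declined to participate = 68 + 495 = 563
No answer / not reached = 296 + 58 = 354
Ineligible = 134 + 79 = 213
Num = 563
Denominator = 1188 + 178 + 563 + 354 + 86 = 2369
REF3 = 563 / 2369 = 0.2377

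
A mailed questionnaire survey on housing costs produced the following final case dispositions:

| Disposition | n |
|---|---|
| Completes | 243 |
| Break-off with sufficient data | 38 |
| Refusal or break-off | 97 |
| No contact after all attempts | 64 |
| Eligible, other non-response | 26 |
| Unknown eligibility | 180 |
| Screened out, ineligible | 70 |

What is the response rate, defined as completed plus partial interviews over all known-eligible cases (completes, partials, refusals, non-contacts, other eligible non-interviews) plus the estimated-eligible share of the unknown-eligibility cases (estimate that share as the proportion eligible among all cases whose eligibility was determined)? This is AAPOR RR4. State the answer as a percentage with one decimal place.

Top → 243 + 38 = 281
Determined eligible → 243 + 38 + 97 + 64 + 26 = 468
e = 468 / (468 + 70) = 468 / 538 = 0.8699
Estimated eligible among unknowns → 0.8699 × 180 = 156.58
Denom → 468 + 156.58 = 624.58
RR4 = 281 / 624.58 = 0.4499

45.0%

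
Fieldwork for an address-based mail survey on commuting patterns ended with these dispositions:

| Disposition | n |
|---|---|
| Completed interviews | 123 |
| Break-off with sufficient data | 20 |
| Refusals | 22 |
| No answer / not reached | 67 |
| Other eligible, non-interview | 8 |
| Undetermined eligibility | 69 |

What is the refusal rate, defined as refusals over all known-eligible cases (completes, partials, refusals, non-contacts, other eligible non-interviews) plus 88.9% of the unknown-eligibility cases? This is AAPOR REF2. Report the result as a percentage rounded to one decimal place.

Top = 22
Known eligible = 123 + 20 + 22 + 67 + 8 = 240
e × U = 0.8890 × 69 = 61.34
Base = 240 + 61.34 = 301.34
REF2 = 22 / 301.34 = 0.0730

7.3%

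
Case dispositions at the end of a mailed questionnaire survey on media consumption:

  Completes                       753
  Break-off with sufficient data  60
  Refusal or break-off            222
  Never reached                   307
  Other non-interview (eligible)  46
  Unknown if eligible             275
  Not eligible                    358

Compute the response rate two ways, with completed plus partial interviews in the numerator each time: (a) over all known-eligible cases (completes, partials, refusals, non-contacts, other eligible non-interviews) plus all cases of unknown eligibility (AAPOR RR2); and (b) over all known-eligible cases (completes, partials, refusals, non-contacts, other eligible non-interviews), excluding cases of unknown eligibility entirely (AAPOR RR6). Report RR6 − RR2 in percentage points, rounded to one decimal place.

9.7

Num → 753 + 60 = 813
Denominator → 753 + 60 + 222 + 307 + 46 + 275 = 1663
RR2 = 813 / 1663 = 0.4889
Denominator → 753 + 60 + 222 + 307 + 46 = 1388
RR6 = 813 / 1388 = 0.5857
Difference = 58.57 − 48.89 = 9.68 percentage points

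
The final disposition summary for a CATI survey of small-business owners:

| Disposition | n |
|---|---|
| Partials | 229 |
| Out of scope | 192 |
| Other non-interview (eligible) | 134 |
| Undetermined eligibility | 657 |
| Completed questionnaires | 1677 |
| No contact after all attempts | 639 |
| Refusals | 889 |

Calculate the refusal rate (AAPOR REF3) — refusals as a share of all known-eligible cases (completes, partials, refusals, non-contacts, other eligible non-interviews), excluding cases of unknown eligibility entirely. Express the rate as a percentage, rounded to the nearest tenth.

24.9%

Num → 889
Denom → 1677 + 229 + 889 + 639 + 134 = 3568
REF3 = 889 / 3568 = 0.2492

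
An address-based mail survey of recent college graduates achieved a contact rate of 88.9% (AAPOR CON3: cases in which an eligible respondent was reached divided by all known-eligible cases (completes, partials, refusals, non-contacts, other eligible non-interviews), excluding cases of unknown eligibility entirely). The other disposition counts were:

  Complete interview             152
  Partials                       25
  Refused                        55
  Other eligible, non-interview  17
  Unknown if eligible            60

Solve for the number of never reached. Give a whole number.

Top: 152 + 25 + 55 + 17 = 249
CON3 = 249 / D = 0.889
D = 249 / 0.889 = 280.1
Other denominator terms total 249
never reached = 280.1 − 249 ≈ 31

31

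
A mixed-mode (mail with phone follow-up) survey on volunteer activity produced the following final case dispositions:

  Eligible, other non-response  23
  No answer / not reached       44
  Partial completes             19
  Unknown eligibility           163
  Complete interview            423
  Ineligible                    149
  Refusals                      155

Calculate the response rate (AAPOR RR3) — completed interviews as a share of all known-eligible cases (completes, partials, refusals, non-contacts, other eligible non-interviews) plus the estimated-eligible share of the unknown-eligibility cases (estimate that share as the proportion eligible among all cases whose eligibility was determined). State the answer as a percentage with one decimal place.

53.1%

Top: 423
Known eligible: 423 + 19 + 155 + 44 + 23 = 664
e = 664 / (664 + 149) = 664 / 813 = 0.8167
Eligible share of unknowns: 0.8167 × 163 = 133.12
Base: 664 + 133.12 = 797.12
RR3 = 423 / 797.12 = 0.5307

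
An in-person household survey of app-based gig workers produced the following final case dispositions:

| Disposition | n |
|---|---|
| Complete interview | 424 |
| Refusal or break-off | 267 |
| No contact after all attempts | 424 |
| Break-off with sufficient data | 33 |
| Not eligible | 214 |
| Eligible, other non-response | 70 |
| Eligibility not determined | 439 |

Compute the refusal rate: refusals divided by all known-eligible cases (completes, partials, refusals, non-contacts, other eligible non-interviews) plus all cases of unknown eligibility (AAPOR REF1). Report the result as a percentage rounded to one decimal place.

Num = 267
Denom = 424 + 33 + 267 + 424 + 70 + 439 = 1657
REF1 = 267 / 1657 = 0.1611

16.1%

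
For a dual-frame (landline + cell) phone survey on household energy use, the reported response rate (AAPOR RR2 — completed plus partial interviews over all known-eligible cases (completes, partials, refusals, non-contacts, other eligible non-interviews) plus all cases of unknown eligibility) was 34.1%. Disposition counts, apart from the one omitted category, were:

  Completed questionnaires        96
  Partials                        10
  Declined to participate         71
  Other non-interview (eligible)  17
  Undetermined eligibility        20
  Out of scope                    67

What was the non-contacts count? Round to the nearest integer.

97

Num = 96 + 10 = 106
RR2 = 106 / D = 0.341
D = 106 / 0.341 = 310.9
Remaining denominator categories sum to 214
non-contacts = 310.9 − 214 ≈ 97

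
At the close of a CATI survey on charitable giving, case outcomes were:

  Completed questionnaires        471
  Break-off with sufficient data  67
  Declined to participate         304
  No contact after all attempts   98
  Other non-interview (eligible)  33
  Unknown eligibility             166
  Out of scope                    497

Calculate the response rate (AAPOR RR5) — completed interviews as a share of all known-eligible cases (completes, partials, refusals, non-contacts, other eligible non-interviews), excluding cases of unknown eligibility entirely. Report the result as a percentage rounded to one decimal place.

48.4%

Num → 471
Denom → 471 + 67 + 304 + 98 + 33 = 973
RR5 = 471 / 973 = 0.4841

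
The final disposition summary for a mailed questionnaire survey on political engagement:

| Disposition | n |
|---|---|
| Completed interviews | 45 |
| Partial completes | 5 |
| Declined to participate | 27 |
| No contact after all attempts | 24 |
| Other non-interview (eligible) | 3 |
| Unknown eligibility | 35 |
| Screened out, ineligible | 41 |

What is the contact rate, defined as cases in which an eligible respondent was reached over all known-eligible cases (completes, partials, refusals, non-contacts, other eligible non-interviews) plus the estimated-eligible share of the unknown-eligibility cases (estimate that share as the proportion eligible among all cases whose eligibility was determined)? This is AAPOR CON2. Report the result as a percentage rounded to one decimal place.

62.0%

Top → 45 + 5 + 27 + 3 = 80
Determined eligible → 45 + 5 + 27 + 24 + 3 = 104
e = 104 / (104 + 41) = 104 / 145 = 0.7172
e × U → 0.7172 × 35 = 25.10
Denom → 104 + 25.10 = 129.10
CON2 = 80 / 129.10 = 0.6197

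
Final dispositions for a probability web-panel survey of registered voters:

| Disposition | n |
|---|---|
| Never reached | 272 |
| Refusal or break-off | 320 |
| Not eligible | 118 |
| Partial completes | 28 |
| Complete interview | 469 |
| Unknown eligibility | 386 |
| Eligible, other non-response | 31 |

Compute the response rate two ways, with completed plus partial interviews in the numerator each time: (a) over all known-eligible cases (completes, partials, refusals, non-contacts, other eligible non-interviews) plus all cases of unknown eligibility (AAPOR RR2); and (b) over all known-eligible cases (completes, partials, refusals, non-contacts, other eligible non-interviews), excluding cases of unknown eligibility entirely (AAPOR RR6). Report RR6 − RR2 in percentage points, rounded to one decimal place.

Num → 469 + 28 = 497
Denominator → 469 + 28 + 320 + 272 + 31 + 386 = 1506
RR2 = 497 / 1506 = 0.3300
Denominator → 469 + 28 + 320 + 272 + 31 = 1120
RR6 = 497 / 1120 = 0.4437
Difference = 44.38 − 33.00 = 11.38 percentage points

11.4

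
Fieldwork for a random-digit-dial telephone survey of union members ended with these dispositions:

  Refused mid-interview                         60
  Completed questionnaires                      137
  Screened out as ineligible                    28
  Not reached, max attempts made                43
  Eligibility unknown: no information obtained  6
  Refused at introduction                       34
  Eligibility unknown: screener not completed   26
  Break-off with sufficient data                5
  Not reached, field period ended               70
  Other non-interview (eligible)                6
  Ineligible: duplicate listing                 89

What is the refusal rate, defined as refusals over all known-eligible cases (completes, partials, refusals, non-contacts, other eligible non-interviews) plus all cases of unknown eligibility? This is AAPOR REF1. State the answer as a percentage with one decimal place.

Refused = 34 + 60 = 94
No contact after all attempts = 70 + 43 = 113
Eligibility not determined = 26 + 6 = 32
Ineligible = 28 + 89 = 117
Numerator → 94
Base → 137 + 5 + 94 + 113 + 6 + 32 = 387
REF1 = 94 / 387 = 0.2429

24.3%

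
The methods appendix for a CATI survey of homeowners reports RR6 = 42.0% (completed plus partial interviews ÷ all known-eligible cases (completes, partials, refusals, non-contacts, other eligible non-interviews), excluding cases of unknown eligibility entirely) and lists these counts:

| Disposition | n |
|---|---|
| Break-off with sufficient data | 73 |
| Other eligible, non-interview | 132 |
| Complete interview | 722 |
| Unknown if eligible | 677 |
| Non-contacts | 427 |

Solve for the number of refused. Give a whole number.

539

Top = 722 + 73 = 795
RR6 = 795 / D = 0.420
D = 795 / 0.420 = 1892.9
Remaining denominator categories sum to 1354
refused = 1892.9 − 1354 ≈ 539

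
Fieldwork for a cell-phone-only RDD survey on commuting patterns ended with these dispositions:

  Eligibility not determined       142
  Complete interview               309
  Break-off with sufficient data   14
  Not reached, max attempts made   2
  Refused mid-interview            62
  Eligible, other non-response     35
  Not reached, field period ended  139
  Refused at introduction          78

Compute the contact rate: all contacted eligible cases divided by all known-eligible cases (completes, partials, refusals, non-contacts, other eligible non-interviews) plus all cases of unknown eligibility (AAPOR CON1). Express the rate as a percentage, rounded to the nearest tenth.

Refused = 78 + 62 = 140
No answer / not reached = 139 + 2 = 141
Num: 309 + 14 + 140 + 35 = 498
Base: 309 + 14 + 140 + 141 + 35 + 142 = 781
CON1 = 498 / 781 = 0.6376

63.8%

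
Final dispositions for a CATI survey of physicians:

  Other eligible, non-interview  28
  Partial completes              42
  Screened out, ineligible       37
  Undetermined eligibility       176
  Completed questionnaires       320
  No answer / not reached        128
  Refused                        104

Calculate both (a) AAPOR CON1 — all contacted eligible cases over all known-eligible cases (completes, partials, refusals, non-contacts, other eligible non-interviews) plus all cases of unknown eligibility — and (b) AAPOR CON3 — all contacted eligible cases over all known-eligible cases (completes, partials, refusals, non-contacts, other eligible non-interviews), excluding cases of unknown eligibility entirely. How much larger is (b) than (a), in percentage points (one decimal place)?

Top = 320 + 42 + 104 + 28 = 494
Denom = 320 + 42 + 104 + 128 + 28 + 176 = 798
CON1 = 494 / 798 = 0.6190
Denom = 320 + 42 + 104 + 128 + 28 = 622
CON3 = 494 / 622 = 0.7942
Difference = 79.42 − 61.90 = 17.52 percentage points

17.5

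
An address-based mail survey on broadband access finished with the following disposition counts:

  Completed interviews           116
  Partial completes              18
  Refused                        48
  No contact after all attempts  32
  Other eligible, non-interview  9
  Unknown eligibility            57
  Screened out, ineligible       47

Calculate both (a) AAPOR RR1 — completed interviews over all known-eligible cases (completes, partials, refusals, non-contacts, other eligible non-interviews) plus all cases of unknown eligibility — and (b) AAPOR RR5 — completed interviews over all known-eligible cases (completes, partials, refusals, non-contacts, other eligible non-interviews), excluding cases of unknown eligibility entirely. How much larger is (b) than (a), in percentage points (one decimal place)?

10.6

Numerator = 116
Base = 116 + 18 + 48 + 32 + 9 + 57 = 280
RR1 = 116 / 280 = 0.4143
Base = 116 + 18 + 48 + 32 + 9 = 223
RR5 = 116 / 223 = 0.5202
Difference = 52.02 − 41.43 = 10.59 percentage points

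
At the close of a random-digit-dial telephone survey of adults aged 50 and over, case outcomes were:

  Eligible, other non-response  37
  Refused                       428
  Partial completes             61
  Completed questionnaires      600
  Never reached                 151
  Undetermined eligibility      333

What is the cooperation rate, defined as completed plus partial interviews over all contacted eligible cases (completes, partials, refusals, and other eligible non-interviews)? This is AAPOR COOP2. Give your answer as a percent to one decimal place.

58.7%

Top → 600 + 61 = 661
Base → 600 + 61 + 428 + 37 = 1126
COOP2 = 661 / 1126 = 0.5870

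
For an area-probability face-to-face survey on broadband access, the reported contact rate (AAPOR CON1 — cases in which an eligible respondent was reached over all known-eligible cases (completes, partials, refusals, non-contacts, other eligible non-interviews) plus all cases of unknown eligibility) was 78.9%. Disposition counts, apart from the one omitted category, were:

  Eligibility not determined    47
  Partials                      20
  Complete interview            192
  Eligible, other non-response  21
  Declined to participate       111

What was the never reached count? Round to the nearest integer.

45

Num: 192 + 20 + 111 + 21 = 344
CON1 = 344 / D = 0.789
D = 344 / 0.789 = 436.0
Other denominator terms total 391
never reached = 436.0 − 391 ≈ 45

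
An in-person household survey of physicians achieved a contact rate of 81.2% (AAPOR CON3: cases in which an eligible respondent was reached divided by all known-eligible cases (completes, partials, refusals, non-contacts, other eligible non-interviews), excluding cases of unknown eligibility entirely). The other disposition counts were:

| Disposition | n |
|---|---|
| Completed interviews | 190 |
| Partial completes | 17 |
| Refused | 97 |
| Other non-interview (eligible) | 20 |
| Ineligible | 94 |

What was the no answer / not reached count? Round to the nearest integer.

75

Numerator: 190 + 17 + 97 + 20 = 324
CON3 = 324 / D = 0.812
D = 324 / 0.812 = 399.0
Rest of base = 324
no answer / not reached = 399.0 − 324 ≈ 75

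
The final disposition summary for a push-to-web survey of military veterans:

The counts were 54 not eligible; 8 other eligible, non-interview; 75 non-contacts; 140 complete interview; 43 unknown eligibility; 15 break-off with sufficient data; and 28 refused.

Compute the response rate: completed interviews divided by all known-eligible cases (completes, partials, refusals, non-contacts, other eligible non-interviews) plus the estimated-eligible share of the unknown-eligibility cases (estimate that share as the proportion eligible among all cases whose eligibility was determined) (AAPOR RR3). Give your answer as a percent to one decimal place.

46.4%

Numerator = 140
Determined eligible = 140 + 15 + 28 + 75 + 8 = 266
e = 266 / (266 + 54) = 266 / 320 = 0.8313
Eligible share of unknowns = 0.8313 × 43 = 35.75
Denom = 266 + 35.75 = 301.75
RR3 = 140 / 301.75 = 0.4640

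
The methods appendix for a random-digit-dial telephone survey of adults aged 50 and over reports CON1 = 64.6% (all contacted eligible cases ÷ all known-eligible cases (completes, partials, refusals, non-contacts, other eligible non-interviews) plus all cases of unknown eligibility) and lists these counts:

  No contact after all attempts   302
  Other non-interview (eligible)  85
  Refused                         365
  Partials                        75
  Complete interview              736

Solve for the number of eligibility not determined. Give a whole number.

Top: 736 + 75 + 365 + 85 = 1261
CON1 = 1261 / D = 0.646
D = 1261 / 0.646 = 1952.0
Rest of base = 1563
eligibility not determined = 1952.0 − 1563 ≈ 389

389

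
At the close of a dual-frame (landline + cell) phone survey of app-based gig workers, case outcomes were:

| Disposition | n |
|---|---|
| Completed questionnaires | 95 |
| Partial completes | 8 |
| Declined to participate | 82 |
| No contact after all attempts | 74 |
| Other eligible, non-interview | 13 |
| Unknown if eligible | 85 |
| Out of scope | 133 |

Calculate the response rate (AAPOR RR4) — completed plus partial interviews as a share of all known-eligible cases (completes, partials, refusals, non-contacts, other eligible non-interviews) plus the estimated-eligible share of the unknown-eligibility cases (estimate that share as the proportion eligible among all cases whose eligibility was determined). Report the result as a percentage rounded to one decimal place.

Num = 95 + 8 = 103
Determined eligible = 95 + 8 + 82 + 74 + 13 = 272
e = 272 / (272 + 133) = 272 / 405 = 0.6716
e × U = 0.6716 × 85 = 57.09
Denominator = 272 + 57.09 = 329.09
RR4 = 103 / 329.09 = 0.3130

31.3%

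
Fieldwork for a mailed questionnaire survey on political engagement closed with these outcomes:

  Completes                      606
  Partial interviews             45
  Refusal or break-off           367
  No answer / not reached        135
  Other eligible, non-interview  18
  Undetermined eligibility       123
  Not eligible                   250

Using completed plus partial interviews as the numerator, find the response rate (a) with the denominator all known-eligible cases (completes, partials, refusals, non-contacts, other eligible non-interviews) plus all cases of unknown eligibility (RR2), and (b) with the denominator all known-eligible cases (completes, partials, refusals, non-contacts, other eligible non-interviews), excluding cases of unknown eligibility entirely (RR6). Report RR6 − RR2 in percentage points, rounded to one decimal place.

5.3

Num: 606 + 45 = 651
Denominator: 606 + 45 + 367 + 135 + 18 + 123 = 1294
RR2 = 651 / 1294 = 0.5031
Denominator: 606 + 45 + 367 + 135 + 18 = 1171
RR6 = 651 / 1171 = 0.5559
Difference = 55.59 − 50.31 = 5.28 percentage points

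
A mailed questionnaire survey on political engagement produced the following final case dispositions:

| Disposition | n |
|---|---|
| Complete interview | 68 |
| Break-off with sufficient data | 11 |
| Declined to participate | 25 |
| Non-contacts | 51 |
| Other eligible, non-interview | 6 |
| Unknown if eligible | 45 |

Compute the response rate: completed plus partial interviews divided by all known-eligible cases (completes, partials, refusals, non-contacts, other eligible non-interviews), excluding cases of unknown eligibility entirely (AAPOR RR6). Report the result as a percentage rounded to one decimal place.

49.1%

Numerator = 68 + 11 = 79
Denominator = 68 + 11 + 25 + 51 + 6 = 161
RR6 = 79 / 161 = 0.4907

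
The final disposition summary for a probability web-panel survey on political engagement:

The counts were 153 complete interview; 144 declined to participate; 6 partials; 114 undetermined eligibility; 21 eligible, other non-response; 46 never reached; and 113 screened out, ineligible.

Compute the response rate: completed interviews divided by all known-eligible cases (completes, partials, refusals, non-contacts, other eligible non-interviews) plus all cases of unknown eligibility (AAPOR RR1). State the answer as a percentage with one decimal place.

Numerator: 153
Denom: 153 + 6 + 144 + 46 + 21 + 114 = 484
RR1 = 153 / 484 = 0.3161

31.6%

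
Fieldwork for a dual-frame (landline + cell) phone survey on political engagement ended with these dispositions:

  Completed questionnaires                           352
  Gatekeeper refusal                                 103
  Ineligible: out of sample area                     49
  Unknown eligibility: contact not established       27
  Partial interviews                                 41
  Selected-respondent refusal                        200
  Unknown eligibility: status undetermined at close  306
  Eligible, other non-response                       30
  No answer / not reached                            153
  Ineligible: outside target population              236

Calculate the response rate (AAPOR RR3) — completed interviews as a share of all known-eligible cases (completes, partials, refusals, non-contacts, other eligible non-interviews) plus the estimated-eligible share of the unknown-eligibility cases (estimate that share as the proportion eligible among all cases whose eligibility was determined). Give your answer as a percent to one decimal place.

Refusal or break-off = 103 + 200 = 303
Unknown if eligible = 27 + 306 = 333
Screened out, ineligible = 236 + 49 = 285
Num = 352
Known eligible = 352 + 41 + 303 + 153 + 30 = 879
e = 879 / (879 + 285) = 879 / 1164 = 0.7552
Eligible share of unknowns = 0.7552 × 333 = 251.48
Denominator = 879 + 251.48 = 1130.48
RR3 = 352 / 1130.48 = 0.3114

31.1%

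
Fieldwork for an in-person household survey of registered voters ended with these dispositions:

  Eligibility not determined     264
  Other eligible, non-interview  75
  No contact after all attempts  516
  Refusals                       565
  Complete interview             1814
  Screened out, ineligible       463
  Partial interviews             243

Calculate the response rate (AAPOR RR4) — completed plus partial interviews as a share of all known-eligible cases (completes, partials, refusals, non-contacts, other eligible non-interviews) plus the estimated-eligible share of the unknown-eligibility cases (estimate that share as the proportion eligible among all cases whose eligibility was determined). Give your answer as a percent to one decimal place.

Top: 1814 + 243 = 2057
Determined eligible: 1814 + 243 + 565 + 516 + 75 = 3213
e = 3213 / (3213 + 463) = 3213 / 3676 = 0.8740
Estimated eligible among unknowns: 0.8740 × 264 = 230.74
Denom: 3213 + 230.74 = 3443.74
RR4 = 2057 / 3443.74 = 0.5973

59.7%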